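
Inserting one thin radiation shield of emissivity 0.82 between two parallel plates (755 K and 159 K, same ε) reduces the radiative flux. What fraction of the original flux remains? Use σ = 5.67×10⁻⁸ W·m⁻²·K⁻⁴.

ratio ≈ 0.500

With N identical shields there are N+1 = 2 gaps in series, each with the same radiative resistance, so the flux falls to 1/(N+1) of its unshielded value.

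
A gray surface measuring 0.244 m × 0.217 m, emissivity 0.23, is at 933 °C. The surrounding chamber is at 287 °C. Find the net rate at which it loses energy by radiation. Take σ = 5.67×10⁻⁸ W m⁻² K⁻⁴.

A = 0.244 × 0.217 = 0.0529 m².
Convert: 933 °C = 1206 K; 287 °C = 560 K.
Q = εσA(T⁴ − T_s⁴). T⁴ − T_s⁴ = (1206)⁴ − (560)⁴ = 2.12×10^12 − 9.83×10^10 = 2.02×10^12 K⁴.
Q = 0.23 × 5.67×10⁻⁸ × 0.0529 × 2.02×10^12 = 1390 W.

Q ≈ 1390 W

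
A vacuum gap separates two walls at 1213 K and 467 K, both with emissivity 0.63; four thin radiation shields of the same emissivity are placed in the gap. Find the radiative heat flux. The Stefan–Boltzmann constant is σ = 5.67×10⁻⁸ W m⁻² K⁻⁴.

q ≈ 11000 W/m²

Each of the 5 gaps contributes resistance (2/ε − 1) = 2/0.63 − 1 = 2.175; total = 10.87.
q = σ(T₁⁴ − T₂⁴) / 10.87 = 5.67×10⁻⁸ × 2.12×10^12 / 10.87 = 11000 W/m².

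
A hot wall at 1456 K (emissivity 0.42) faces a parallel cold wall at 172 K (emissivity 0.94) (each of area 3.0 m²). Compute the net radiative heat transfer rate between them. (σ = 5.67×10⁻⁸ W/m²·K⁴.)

Q ≈ 3.13×10^5 W

For two large parallel gray plates, q = σ(T₁⁴ − T₂⁴) / (1/ε₁ + 1/ε₂ − 1).
1/ε₁ + 1/ε₂ − 1 = 1/0.42 + 1/0.94 − 1 = 2.445.
T₁⁴ − T₂⁴ = 4.49×10^12 − 8.75×10^8 = 4.49×10^12 K⁴.
q = 5.67×10⁻⁸ × 4.49×10^12 / 2.445 = 1.04×10^5 W/m².
Q = q·A = 1.04×10^5 × 3.0 = 3.13×10^5 W.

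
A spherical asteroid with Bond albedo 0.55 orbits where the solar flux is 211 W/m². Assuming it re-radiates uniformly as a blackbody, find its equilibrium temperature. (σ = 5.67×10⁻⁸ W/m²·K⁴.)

Power absorbed = (1−a)S·πR²; power emitted = 4πR²σT⁴. Equating and cancelling πR²:
T = ((1−a)S / 4σ)^(1/4) = (94.9 / (4 × 5.67×10⁻⁸))^(1/4) = (4.19×10^8)^(1/4).
T = 143 K.

T ≈ 143 K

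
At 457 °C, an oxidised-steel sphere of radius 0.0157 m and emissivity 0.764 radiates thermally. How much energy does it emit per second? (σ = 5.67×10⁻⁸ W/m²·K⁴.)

P ≈ 38.1 W

A = 4πr² = 4π × (0.0157)² = 3.10×10^-3 m².
457 °C = 730 K.
P = εσAT⁴ = 0.764 × 5.67×10⁻⁸ × 3.10×10^-3 × (730)⁴ = 0.764 × 5.67×10⁻⁸ × 3.10×10^-3 × 2.84×10^11.
P = 38.1 W.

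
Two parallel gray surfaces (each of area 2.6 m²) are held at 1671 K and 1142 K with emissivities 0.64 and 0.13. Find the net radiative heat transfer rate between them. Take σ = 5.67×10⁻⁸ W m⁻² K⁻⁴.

For two large parallel gray plates, q = σ(T₁⁴ − T₂⁴) / (1/ε₁ + 1/ε₂ − 1).
1/ε₁ + 1/ε₂ − 1 = 1/0.64 + 1/0.13 − 1 = 8.255.
T₁⁴ − T₂⁴ = 7.80×10^12 − 1.70×10^12 = 6.10×10^12 K⁴.
q = 5.67×10⁻⁸ × 6.10×10^12 / 8.255 = 41900 W/m².
Q = q·A = 41900 × 2.6 = 1.09×10^5 W.

Q ≈ 1.09×10^5 W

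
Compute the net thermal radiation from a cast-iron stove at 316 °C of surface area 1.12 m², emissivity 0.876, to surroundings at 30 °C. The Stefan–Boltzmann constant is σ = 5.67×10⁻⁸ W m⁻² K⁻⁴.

Convert: 316 °C = 589 K; 30 °C = 303 K.
Q = εσA(T⁴ − T_s⁴). T⁴ − T_s⁴ = (589)⁴ − (303)⁴ = 1.20×10^11 − 8.43×10^9 = 1.12×10^11 K⁴.
Q = 0.876 × 5.67×10⁻⁸ × 1.12 × 1.12×10^11 = 6230 W.

Q ≈ 6230 W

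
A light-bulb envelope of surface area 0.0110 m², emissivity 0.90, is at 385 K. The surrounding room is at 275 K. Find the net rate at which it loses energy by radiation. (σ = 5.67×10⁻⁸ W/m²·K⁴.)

Q ≈ 9.12 W

Q = εσA(T⁴ − T_s⁴). T⁴ − T_s⁴ = (385)⁴ − (275)⁴ = 2.20×10^10 − 5.72×10^9 = 1.63×10^10 K⁴.
Q = 0.90 × 5.67×10⁻⁸ × 0.0110 × 1.63×10^10 = 9.12 W.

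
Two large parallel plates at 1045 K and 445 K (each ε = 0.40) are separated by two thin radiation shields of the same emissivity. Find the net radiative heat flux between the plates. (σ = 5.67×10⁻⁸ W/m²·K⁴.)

q ≈ 5450 W/m²

Each of the 3 gaps contributes resistance (2/ε − 1) = 2/0.40 − 1 = 4.000; total = 12.00.
q = σ(T₁⁴ − T₂⁴) / 12.00 = 5.67×10⁻⁸ × 1.15×10^12 / 12.00 = 5450 W/m².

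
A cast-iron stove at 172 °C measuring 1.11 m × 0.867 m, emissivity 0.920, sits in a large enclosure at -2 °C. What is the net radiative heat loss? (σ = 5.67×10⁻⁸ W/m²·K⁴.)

Q ≈ 1700 W

A = 1.11 × 0.867 = 0.962 m².
Convert: 172 °C = 445 K; -2 °C = 271 K.
Q = εσA(T⁴ − T_s⁴). T⁴ − T_s⁴ = (445)⁴ − (271)⁴ = 3.92×10^10 − 5.39×10^9 = 3.38×10^10 K⁴.
Q = 0.920 × 5.67×10⁻⁸ × 0.962 × 3.38×10^10 = 1700 W.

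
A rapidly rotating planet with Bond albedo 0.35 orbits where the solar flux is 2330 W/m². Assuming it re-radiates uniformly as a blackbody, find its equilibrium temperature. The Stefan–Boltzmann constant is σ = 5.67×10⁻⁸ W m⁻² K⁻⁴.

Power absorbed = (1−a)S·πR²; power emitted = 4πR²σT⁴. Equating and cancelling πR²:
T = ((1−a)S / 4σ)^(1/4) = (1510 / (4 × 5.67×10⁻⁸))^(1/4) = (6.68×10^9)^(1/4).
T = 286 K.

T ≈ 286 K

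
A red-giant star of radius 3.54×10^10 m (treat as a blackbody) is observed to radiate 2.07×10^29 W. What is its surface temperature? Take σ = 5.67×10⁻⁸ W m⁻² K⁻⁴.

A = 4πr² = 4π × (3.54×10^10)² = 1.57×10^22 m².
From P = σAT⁴, T = (P / σA)^(1/4) = (2.07×10^29 / (5.67×10⁻⁸ × 1.57×10^22))^(1/4).
T = (2.32×10^14)^(1/4) = 3900 K.

T ≈ 3900 K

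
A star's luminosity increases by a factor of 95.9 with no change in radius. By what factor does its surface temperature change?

factor ≈ 3.13

P ∝ T⁴ ⇒ T ∝ P^(1/4), so T scales by (95.9)^(1/4) = 3.13.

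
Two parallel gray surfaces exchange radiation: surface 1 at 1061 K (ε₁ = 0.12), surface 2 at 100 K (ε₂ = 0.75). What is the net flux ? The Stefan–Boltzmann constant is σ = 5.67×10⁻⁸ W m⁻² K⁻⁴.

For two large parallel gray plates, q = σ(T₁⁴ − T₂⁴) / (1/ε₁ + 1/ε₂ − 1).
1/ε₁ + 1/ε₂ − 1 = 1/0.12 + 1/0.75 − 1 = 8.667.
T₁⁴ − T₂⁴ = 1.27×10^12 − 1.00×10^8 = 1.27×10^12 K⁴.
q = 5.67×10⁻⁸ × 1.27×10^12 / 8.667 = 8290 W/m².

q ≈ 8290 W/m²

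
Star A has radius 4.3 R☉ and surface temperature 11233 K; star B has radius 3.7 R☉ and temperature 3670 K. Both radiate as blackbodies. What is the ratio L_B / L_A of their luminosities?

L = 4πR²σT⁴ ∝ R²T⁴, so L_B/L_A = (3.7/4.3)² × (3670/11233)⁴ = 0.740 × 0.0114 = 8.44×10^-3.

L_B/L_A ≈ 8.44×10^-3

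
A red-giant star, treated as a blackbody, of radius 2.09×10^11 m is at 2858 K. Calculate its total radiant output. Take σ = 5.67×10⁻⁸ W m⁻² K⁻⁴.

A = 4πr² = 4π × (2.09×10^11)² = 5.49×10^23 m².
P = σAT⁴ = 5.67×10⁻⁸ × 5.49×10^23 × (2858)⁴ = 5.67×10⁻⁸ × 5.49×10^23 × 6.67×10^13.
P = 2.08×10^30 W.

P ≈ 2.08×10^30 W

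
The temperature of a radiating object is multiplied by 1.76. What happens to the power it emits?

P ∝ T⁴, so the power scales as (1.76)⁴ = 9.60.

factor ≈ 9.60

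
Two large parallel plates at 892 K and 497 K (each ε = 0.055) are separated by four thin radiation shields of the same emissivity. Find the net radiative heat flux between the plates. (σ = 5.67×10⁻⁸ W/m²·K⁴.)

Each of the 5 gaps contributes resistance (2/ε − 1) = 2/0.055 − 1 = 35.36; total = 176.8.
q = σ(T₁⁴ − T₂⁴) / 176.8 = 5.67×10⁻⁸ × 5.72×10^11 / 176.8 = 183 W/m².

q ≈ 183 W/m²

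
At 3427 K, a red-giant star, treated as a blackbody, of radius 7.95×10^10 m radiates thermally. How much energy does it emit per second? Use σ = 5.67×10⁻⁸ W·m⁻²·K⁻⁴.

P ≈ 6.21×10^29 W

A = 4πr² = 4π × (7.95×10^10)² = 7.94×10^22 m².
P = σAT⁴ = 5.67×10⁻⁸ × 7.94×10^22 × (3427)⁴ = 5.67×10⁻⁸ × 7.94×10^22 × 1.38×10^14.
P = 6.21×10^29 W.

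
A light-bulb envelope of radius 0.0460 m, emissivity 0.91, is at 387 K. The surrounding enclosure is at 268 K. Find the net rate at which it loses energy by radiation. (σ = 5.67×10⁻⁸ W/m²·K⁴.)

A = 4πr² = 4π × (0.0460)² = 0.0266 m².
Q = εσA(T⁴ − T_s⁴). T⁴ − T_s⁴ = (387)⁴ − (268)⁴ = 2.24×10^10 − 5.16×10^9 = 1.73×10^10 K⁴.
Q = 0.91 × 5.67×10⁻⁸ × 0.0266 × 1.73×10^10 = 23.7 W.

Q ≈ 23.7 W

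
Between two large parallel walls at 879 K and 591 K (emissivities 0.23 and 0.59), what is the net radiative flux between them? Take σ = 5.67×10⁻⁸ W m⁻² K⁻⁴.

For two large parallel gray plates, q = σ(T₁⁴ − T₂⁴) / (1/ε₁ + 1/ε₂ − 1).
1/ε₁ + 1/ε₂ − 1 = 1/0.23 + 1/0.59 − 1 = 5.043.
T₁⁴ − T₂⁴ = 5.97×10^11 − 1.22×10^11 = 4.75×10^11 K⁴.
q = 5.67×10⁻⁸ × 4.75×10^11 / 5.043 = 5340 W/m².

q ≈ 5340 W/m²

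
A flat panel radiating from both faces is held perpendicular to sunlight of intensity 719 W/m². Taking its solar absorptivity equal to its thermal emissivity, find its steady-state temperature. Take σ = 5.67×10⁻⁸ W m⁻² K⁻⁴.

T ≈ 282 K

Absorbed flux αS = emitted flux 2εσT⁴ per unit area; with α = ε this gives T = (S/2σ)^(1/4).
T = (719 / (2 × 5.67×10⁻⁸))^(1/4) = (6.34×10^9)^(1/4).
T = 282 K.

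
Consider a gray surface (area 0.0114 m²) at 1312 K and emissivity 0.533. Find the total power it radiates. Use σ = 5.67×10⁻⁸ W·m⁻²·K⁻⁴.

P ≈ 1020 W

P = εσAT⁴ = 0.533 × 5.67×10⁻⁸ × 0.0114 × (1312)⁴ = 0.533 × 5.67×10⁻⁸ × 0.0114 × 2.96×10^12.
P = 1020 W.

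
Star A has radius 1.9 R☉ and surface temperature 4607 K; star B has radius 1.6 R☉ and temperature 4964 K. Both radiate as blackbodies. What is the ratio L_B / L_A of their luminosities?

L = 4πR²σT⁴ ∝ R²T⁴, so L_B/L_A = (1.6/1.9)² × (4964/4607)⁴ = 0.709 × 1.35 = 0.956.

L_B/L_A ≈ 0.956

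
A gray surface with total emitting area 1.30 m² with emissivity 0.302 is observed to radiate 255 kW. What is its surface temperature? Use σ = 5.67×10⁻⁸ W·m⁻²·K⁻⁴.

T ≈ 1840 K

From P = εσAT⁴, T = (P / εσA)^(1/4) = (2.55×10^5 / (0.302 × 5.67×10⁻⁸ × 1.30))^(1/4).
T = (1.15×10^13)^(1/4) = 1840 K.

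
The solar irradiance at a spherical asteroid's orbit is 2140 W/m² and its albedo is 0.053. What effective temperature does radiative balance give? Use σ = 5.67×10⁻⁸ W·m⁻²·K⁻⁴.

T ≈ 307 K

Power absorbed = (1−a)S·πR²; power emitted = 4πR²σT⁴. Equating and cancelling πR²:
T = ((1−a)S / 4σ)^(1/4) = (2030 / (4 × 5.67×10⁻⁸))^(1/4) = (8.94×10^9)^(1/4).
T = 307 K.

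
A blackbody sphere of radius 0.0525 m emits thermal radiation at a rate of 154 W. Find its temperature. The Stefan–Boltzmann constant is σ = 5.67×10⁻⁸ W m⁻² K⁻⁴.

A = 4πr² = 4π × (0.0525)² = 0.0346 m².
From P = σAT⁴, T = (P / σA)^(1/4) = (154 / (5.67×10⁻⁸ × 0.0346))^(1/4).
T = (7.84×10^10)^(1/4) = 529 K.

T ≈ 529 K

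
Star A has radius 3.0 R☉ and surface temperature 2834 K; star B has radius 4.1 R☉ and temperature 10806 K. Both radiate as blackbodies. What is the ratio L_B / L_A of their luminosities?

L_B/L_A ≈ 395

L = 4πR²σT⁴ ∝ R²T⁴, so L_B/L_A = (4.1/3.0)² × (10806/2834)⁴ = 1.87 × 211 = 395.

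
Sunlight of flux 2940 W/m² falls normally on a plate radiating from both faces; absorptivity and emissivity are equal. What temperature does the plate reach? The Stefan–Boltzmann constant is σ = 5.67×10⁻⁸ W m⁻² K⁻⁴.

Absorbed flux αS = emitted flux 2εσT⁴ per unit area; with α = ε this gives T = (S/2σ)^(1/4).
T = (2940 / (2 × 5.67×10⁻⁸))^(1/4) = (2.59×10^10)^(1/4).
T = 401 K.

T ≈ 401 K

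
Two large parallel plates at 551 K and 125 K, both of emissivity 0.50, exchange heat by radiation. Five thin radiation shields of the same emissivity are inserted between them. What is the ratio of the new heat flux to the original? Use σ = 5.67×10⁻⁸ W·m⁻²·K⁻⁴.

With N identical shields there are N+1 = 6 gaps in series, each with the same radiative resistance, so the flux falls to 1/(N+1) of its unshielded value.

ratio ≈ 0.167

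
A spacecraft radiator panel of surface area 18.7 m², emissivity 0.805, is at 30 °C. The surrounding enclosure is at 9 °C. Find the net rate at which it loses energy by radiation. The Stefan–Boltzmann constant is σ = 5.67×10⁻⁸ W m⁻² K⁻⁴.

Convert: 30 °C = 303 K; 9 °C = 282 K.
Q = εσA(T⁴ − T_s⁴). T⁴ − T_s⁴ = (303)⁴ − (282)⁴ = 8.43×10^9 − 6.32×10^9 = 2.10×10^9 K⁴.
Q = 0.805 × 5.67×10⁻⁸ × 18.7 × 2.10×10^9 = 1800 W.

Q ≈ 1800 W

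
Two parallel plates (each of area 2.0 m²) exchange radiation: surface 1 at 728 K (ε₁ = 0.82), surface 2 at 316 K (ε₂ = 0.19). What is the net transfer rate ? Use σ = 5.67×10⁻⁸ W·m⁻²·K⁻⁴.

For two large parallel gray plates, q = σ(T₁⁴ − T₂⁴) / (1/ε₁ + 1/ε₂ − 1).
1/ε₁ + 1/ε₂ − 1 = 1/0.82 + 1/0.19 − 1 = 5.483.
T₁⁴ − T₂⁴ = 2.81×10^11 − 9.97×10^9 = 2.71×10^11 K⁴.
q = 5.67×10⁻⁸ × 2.71×10^11 / 5.483 = 2800 W/m².
Q = q·A = 2800 × 2.0 = 5600 W.

Q ≈ 5600 W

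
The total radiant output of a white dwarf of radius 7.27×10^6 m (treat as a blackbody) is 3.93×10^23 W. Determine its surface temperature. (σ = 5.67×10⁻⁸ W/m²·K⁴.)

A = 4πr² = 4π × (7.27×10^6)² = 6.64×10^14 m².
From P = σAT⁴, T = (P / σA)^(1/4) = (3.93×10^23 / (5.67×10⁻⁸ × 6.64×10^14))^(1/4).
T = (1.04×10^16)^(1/4) = 10100 K.

T ≈ 10100 K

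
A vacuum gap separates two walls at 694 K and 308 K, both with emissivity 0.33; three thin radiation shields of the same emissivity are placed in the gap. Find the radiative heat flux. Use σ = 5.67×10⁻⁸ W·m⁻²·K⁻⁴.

Each of the 4 gaps contributes resistance (2/ε − 1) = 2/0.33 − 1 = 5.061; total = 20.24.
q = σ(T₁⁴ − T₂⁴) / 20.24 = 5.67×10⁻⁸ × 2.23×10^11 / 20.24 = 625 W/m².

q ≈ 625 W/m²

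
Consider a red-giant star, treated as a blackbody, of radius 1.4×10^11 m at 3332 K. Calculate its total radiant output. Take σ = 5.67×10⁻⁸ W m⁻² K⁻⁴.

A = 4πr² = 4π × (1.4×10^11)² = 2.46×10^23 m².
P = σAT⁴ = 5.67×10⁻⁸ × 2.46×10^23 × (3332)⁴ = 5.67×10⁻⁸ × 2.46×10^23 × 1.23×10^14.
P = 1.72×10^30 W.

P ≈ 1.72×10^30 W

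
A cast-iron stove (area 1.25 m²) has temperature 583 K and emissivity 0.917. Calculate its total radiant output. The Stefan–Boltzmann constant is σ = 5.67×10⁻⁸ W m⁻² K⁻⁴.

P ≈ 7510 W

P = εσAT⁴ = 0.917 × 5.67×10⁻⁸ × 1.25 × (583)⁴ = 0.917 × 5.67×10⁻⁸ × 1.25 × 1.16×10^11.
P = 7510 W.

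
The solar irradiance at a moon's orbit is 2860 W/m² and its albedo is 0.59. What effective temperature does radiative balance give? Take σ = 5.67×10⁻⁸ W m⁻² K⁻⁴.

T ≈ 268 K

Power absorbed = (1−a)S·πR²; power emitted = 4πR²σT⁴. Equating and cancelling πR²:
T = ((1−a)S / 4σ)^(1/4) = (1170 / (4 × 5.67×10⁻⁸))^(1/4) = (5.17×10^9)^(1/4).
T = 268 K.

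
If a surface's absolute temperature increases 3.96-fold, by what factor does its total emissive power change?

factor ≈ 246

P ∝ T⁴, so the power scales as (3.96)⁴ = 246.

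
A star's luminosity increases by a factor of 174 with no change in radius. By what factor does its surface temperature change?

factor ≈ 3.63

P ∝ T⁴ ⇒ T ∝ P^(1/4), so T scales by (174)^(1/4) = 3.63.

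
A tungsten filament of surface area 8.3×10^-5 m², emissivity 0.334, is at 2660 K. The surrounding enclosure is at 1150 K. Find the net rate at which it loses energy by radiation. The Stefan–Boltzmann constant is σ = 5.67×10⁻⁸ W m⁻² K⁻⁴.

Q ≈ 75.9 W

Q = εσA(T⁴ − T_s⁴). T⁴ − T_s⁴ = (2660)⁴ − (1150)⁴ = 5.01×10^13 − 1.75×10^12 = 4.83×10^13 K⁴.
Q = 0.334 × 5.67×10⁻⁸ × 8.30×10^-5 × 4.83×10^13 = 75.9 W.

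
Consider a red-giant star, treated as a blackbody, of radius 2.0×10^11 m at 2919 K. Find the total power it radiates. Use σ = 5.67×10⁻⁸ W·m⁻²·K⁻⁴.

A = 4πr² = 4π × (2.0×10^11)² = 5.03×10^23 m².
P = σAT⁴ = 5.67×10⁻⁸ × 5.03×10^23 × (2919)⁴ = 5.67×10⁻⁸ × 5.03×10^23 × 7.26×10^13.
P = 2.07×10^30 W.

P ≈ 2.07×10^30 W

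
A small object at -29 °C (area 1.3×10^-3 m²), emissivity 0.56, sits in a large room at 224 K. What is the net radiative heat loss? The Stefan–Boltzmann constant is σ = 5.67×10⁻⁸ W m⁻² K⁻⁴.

Q ≈ 0.0424 W

Convert: -29 °C = 244 K.
Q = εσA(T⁴ − T_s⁴). T⁴ − T_s⁴ = (244)⁴ − (224)⁴ = 3.54×10^9 − 2.52×10^9 = 1.03×10^9 K⁴.
Q = 0.56 × 5.67×10⁻⁸ × 1.30×10^-3 × 1.03×10^9 = 0.0424 W.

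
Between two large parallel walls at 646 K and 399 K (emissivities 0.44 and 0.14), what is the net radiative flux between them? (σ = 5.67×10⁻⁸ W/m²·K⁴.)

q ≈ 1000 W/m²

For two large parallel gray plates, q = σ(T₁⁴ − T₂⁴) / (1/ε₁ + 1/ε₂ − 1).
1/ε₁ + 1/ε₂ − 1 = 1/0.44 + 1/0.14 − 1 = 8.416.
T₁⁴ − T₂⁴ = 1.74×10^11 − 2.53×10^10 = 1.49×10^11 K⁴.
q = 5.67×10⁻⁸ × 1.49×10^11 / 8.416 = 1000 W/m².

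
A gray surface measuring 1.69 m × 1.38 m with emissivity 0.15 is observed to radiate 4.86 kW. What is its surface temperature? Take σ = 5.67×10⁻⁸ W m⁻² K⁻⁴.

A = 1.69 × 1.38 = 2.33 m².
From P = εσAT⁴, T = (P / εσA)^(1/4) = (4860 / (0.15 × 5.67×10⁻⁸ × 2.33))^(1/4).
T = (2.45×10^11)^(1/4) = 704 K.

T ≈ 704 K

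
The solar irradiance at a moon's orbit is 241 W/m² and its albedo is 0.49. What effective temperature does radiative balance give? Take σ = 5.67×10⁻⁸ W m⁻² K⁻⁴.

T ≈ 153 K

Power absorbed = (1−a)S·πR²; power emitted = 4πR²σT⁴. Equating and cancelling πR²:
T = ((1−a)S / 4σ)^(1/4) = (123 / (4 × 5.67×10⁻⁸))^(1/4) = (5.42×10^8)^(1/4).
T = 153 K.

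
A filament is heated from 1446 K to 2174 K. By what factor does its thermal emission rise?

ratio ≈ 5.11

P ∝ T⁴, so the ratio is (2174/1446)⁴ = (1.503)⁴ = 5.11.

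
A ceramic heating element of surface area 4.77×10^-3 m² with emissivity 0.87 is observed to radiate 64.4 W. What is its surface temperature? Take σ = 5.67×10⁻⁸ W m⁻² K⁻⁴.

From P = εσAT⁴, T = (P / εσA)^(1/4) = (64.4 / (0.87 × 5.67×10⁻⁸ × 4.77×10^-3))^(1/4).
T = (2.74×10^11)^(1/4) = 723 K.

T ≈ 723 K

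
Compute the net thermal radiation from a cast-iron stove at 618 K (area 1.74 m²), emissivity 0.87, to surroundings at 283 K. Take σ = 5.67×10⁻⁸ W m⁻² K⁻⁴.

Q = εσA(T⁴ − T_s⁴). T⁴ − T_s⁴ = (618)⁴ − (283)⁴ = 1.46×10^11 − 6.41×10^9 = 1.39×10^11 K⁴.
Q = 0.87 × 5.67×10⁻⁸ × 1.74 × 1.39×10^11 = 12000 W.

Q ≈ 12000 W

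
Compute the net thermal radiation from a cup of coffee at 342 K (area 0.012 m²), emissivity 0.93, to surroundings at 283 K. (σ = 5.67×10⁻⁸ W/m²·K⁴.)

Q = εσA(T⁴ − T_s⁴). T⁴ − T_s⁴ = (342)⁴ − (283)⁴ = 1.37×10^10 − 6.41×10^9 = 7.27×10^9 K⁴.
Q = 0.93 × 5.67×10⁻⁸ × 0.0120 × 7.27×10^9 = 4.60 W.

Q ≈ 4.60 W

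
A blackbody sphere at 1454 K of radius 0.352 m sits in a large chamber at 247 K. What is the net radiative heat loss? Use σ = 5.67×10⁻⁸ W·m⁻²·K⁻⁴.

Q ≈ 3.94×10^5 W

A = 4πr² = 4π × (0.352)² = 1.56 m².
Q = σA(T⁴ − T_s⁴). T⁴ − T_s⁴ = (1454)⁴ − (247)⁴ = 4.47×10^12 − 3.72×10^9 = 4.47×10^12 K⁴.
Q = 5.67×10⁻⁸ × 1.56 × 4.47×10^12 = 3.94×10^5 W.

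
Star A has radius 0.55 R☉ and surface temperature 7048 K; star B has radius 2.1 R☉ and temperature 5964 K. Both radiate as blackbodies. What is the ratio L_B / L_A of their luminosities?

L = 4πR²σT⁴ ∝ R²T⁴, so L_B/L_A = (2.1/0.55)² × (5964/7048)⁴ = 14.6 × 0.513 = 7.47.

L_B/L_A ≈ 7.47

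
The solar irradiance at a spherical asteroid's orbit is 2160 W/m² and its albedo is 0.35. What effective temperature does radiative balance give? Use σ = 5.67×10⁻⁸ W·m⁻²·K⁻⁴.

T ≈ 280 K

Power absorbed = (1−a)S·πR²; power emitted = 4πR²σT⁴. Equating and cancelling πR²:
T = ((1−a)S / 4σ)^(1/4) = (1400 / (4 × 5.67×10⁻⁸))^(1/4) = (6.19×10^9)^(1/4).
T = 280 K.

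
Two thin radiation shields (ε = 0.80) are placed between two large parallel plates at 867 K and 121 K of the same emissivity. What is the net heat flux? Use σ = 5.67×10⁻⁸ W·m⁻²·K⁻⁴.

q ≈ 7120 W/m²

Each of the 3 gaps contributes resistance (2/ε − 1) = 2/0.80 − 1 = 1.500; total = 4.500.
q = σ(T₁⁴ − T₂⁴) / 4.500 = 5.67×10⁻⁸ × 5.65×10^11 / 4.500 = 7120 W/m².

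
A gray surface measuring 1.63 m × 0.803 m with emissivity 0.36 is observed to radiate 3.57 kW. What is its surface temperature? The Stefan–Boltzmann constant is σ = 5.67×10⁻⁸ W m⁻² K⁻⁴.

A = 1.63 × 0.803 = 1.31 m².
From P = εσAT⁴, T = (P / εσA)^(1/4) = (3570 / (0.36 × 5.67×10⁻⁸ × 1.31))^(1/4).
T = (1.34×10^11)^(1/4) = 605 K.

T ≈ 605 K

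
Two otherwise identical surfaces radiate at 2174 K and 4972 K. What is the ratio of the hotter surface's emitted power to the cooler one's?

ratio ≈ 27.4

P ∝ T⁴, so the ratio is (4972/2174)⁴ = (2.287)⁴ = 27.4.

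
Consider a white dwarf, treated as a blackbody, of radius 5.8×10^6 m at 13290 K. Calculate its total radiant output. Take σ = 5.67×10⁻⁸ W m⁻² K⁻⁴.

P ≈ 7.48×10^23 W

A = 4πr² = 4π × (5.8×10^6)² = 4.23×10^14 m².
P = σAT⁴ = 5.67×10⁻⁸ × 4.23×10^14 × (13290)⁴ = 5.67×10⁻⁸ × 4.23×10^14 × 3.12×10^16.
P = 7.48×10^23 W.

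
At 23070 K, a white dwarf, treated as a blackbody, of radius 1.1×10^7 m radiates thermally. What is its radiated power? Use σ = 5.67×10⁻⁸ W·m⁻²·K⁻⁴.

A = 4πr² = 4π × (1.1×10^7)² = 1.52×10^15 m².
P = σAT⁴ = 5.67×10⁻⁸ × 1.52×10^15 × (23070)⁴ = 5.67×10⁻⁸ × 1.52×10^15 × 2.83×10^17.
P = 2.44×10^25 W.

P ≈ 2.44×10^25 W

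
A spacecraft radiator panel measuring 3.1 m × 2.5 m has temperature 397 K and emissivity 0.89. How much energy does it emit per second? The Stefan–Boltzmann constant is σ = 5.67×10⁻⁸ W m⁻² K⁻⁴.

A = 3.1 × 2.5 = 7.75 m².
Stefan–Boltzmann: P = εσAT⁴ = 0.89 × 5.67×10⁻⁸ × 7.75 × (397)⁴ = 0.89 × 5.67×10⁻⁸ × 7.75 × 2.48×10^10.
P = 9710 W.

P ≈ 9710 W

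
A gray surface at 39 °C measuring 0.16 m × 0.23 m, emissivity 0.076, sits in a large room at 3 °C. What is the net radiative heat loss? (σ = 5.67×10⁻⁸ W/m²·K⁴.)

A = 0.16 × 0.23 = 0.0368 m².
Convert: 39 °C = 312 K; 3 °C = 276 K.
Q = εσA(T⁴ − T_s⁴). T⁴ − T_s⁴ = (312)⁴ − (276)⁴ = 9.48×10^9 − 5.80×10^9 = 3.67×10^9 K⁴.
Q = 0.076 × 5.67×10⁻⁸ × 0.0368 × 3.67×10^9 = 0.582 W.

Q ≈ 0.582 W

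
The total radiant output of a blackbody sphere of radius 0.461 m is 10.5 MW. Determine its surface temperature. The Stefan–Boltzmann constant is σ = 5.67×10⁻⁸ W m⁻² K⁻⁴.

A = 4πr² = 4π × (0.461)² = 2.67 m².
From P = σAT⁴, T = (P / σA)^(1/4) = (1.05×10^7 / (5.67×10⁻⁸ × 2.67))^(1/4).
T = (6.93×10^13)^(1/4) = 2890 K.

T ≈ 2890 K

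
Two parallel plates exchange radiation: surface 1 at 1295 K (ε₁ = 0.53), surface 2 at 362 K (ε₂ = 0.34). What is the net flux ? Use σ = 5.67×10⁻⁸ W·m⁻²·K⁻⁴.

q ≈ 41400 W/m²

For two large parallel gray plates, q = σ(T₁⁴ − T₂⁴) / (1/ε₁ + 1/ε₂ − 1).
1/ε₁ + 1/ε₂ − 1 = 1/0.53 + 1/0.34 − 1 = 3.828.
T₁⁴ − T₂⁴ = 2.81×10^12 − 1.72×10^10 = 2.80×10^12 K⁴.
q = 5.67×10⁻⁸ × 2.80×10^12 / 3.828 = 41400 W/m².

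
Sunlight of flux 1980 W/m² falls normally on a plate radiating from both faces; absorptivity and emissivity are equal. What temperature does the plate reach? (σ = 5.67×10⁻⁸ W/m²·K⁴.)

Absorbed flux αS = emitted flux 2εσT⁴ per unit area; with α = ε this gives T = (S/2σ)^(1/4).
T = (1980 / (2 × 5.67×10⁻⁸))^(1/4) = (1.75×10^10)^(1/4).
T = 364 K.

T ≈ 364 K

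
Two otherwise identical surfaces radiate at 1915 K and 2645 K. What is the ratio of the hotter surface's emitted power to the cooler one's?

P ∝ T⁴, so the ratio is (2645/1915)⁴ = (1.381)⁴ = 3.64.

ratio ≈ 3.64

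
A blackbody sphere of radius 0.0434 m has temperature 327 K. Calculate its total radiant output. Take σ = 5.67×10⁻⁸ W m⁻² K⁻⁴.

A = 4πr² = 4π × (0.0434)² = 0.0237 m².
P = σAT⁴ = 5.67×10⁻⁸ × 0.0237 × (327)⁴ = 5.67×10⁻⁸ × 0.0237 × 1.14×10^10.
P = 15.3 W.

P ≈ 15.3 W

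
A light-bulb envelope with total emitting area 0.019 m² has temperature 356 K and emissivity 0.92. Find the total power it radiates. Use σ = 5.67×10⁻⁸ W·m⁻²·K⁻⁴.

Stefan–Boltzmann: P = εσAT⁴ = 0.92 × 5.67×10⁻⁸ × 0.0190 × (356)⁴ = 0.92 × 5.67×10⁻⁸ × 0.0190 × 1.61×10^10.
P = 15.9 W.

P ≈ 15.9 W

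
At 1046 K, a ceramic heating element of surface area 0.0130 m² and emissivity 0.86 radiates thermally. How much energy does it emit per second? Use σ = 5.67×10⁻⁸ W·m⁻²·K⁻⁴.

P ≈ 759 W

P = εσAT⁴ = 0.86 × 5.67×10⁻⁸ × 0.0130 × (1046)⁴ = 0.86 × 5.67×10⁻⁸ × 0.0130 × 1.20×10^12.
P = 759 W.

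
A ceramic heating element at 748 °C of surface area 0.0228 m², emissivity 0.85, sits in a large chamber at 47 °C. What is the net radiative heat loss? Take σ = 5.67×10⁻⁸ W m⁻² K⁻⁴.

Convert: 748 °C = 1021 K; 47 °C = 320 K.
Q = εσA(T⁴ − T_s⁴). T⁴ − T_s⁴ = (1021)⁴ − (320)⁴ = 1.09×10^12 − 1.05×10^10 = 1.08×10^12 K⁴.
Q = 0.85 × 5.67×10⁻⁸ × 0.0228 × 1.08×10^12 = 1180 W.

Q ≈ 1180 W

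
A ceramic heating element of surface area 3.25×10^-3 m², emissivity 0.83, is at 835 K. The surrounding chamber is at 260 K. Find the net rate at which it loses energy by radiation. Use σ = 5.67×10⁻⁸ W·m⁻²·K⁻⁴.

Q ≈ 73.7 W

Q = εσA(T⁴ − T_s⁴). T⁴ − T_s⁴ = (835)⁴ − (260)⁴ = 4.86×10^11 − 4.57×10^9 = 4.82×10^11 K⁴.
Q = 0.83 × 5.67×10⁻⁸ × 3.25×10^-3 × 4.82×10^11 = 73.7 W.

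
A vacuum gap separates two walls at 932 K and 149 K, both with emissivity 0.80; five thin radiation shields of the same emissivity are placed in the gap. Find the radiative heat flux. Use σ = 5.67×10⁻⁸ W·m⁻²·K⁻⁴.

q ≈ 4750 W/m²

Each of the 6 gaps contributes resistance (2/ε − 1) = 2/0.80 − 1 = 1.500; total = 9.000.
q = σ(T₁⁴ − T₂⁴) / 9.000 = 5.67×10⁻⁸ × 7.54×10^11 / 9.000 = 4750 W/m².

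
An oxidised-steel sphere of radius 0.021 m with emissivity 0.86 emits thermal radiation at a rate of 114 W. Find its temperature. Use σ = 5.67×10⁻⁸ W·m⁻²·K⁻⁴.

T ≈ 806 K

A = 4πr² = 4π × (0.021)² = 5.54×10^-3 m².
From P = εσAT⁴, T = (P / εσA)^(1/4) = (114 / (0.86 × 5.67×10⁻⁸ × 5.54×10^-3))^(1/4).
T = (4.22×10^11)^(1/4) = 806 K.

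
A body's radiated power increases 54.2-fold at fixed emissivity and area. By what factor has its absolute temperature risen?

factor ≈ 2.71

P ∝ T⁴ ⇒ T ∝ P^(1/4), so T scales by (54.2)^(1/4) = 2.71.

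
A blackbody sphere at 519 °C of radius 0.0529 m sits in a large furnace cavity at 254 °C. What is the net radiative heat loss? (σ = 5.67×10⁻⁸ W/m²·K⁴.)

Q ≈ 631 W

A = 4πr² = 4π × (0.0529)² = 0.0352 m².
Convert: 519 °C = 792 K; 254 °C = 527 K.
Q = σA(T⁴ − T_s⁴). T⁴ − T_s⁴ = (792)⁴ − (527)⁴ = 3.93×10^11 − 7.71×10^10 = 3.16×10^11 K⁴.
Q = 5.67×10⁻⁸ × 0.0352 × 3.16×10^11 = 631 W.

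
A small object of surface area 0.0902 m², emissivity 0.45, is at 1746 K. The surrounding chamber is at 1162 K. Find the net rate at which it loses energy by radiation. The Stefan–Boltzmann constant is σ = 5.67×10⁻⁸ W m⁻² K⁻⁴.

Q ≈ 17200 W

Q = εσA(T⁴ − T_s⁴). T⁴ − T_s⁴ = (1746)⁴ − (1162)⁴ = 9.29×10^12 − 1.82×10^12 = 7.47×10^12 K⁴.
Q = 0.45 × 5.67×10⁻⁸ × 0.0902 × 7.47×10^12 = 17200 W.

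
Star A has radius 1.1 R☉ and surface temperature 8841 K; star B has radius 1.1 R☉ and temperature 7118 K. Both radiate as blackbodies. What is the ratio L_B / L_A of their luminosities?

L = 4πR²σT⁴ ∝ R²T⁴, so L_B/L_A = (1.1/1.1)² × (7118/8841)⁴ = 1.00 × 0.420 = 0.420.

L_B/L_A ≈ 0.420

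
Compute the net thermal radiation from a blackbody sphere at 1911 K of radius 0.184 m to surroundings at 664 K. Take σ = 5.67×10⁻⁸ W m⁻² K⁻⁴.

Q ≈ 3.17×10^5 W

A = 4πr² = 4π × (0.184)² = 0.425 m².
Q = σA(T⁴ − T_s⁴). T⁴ − T_s⁴ = (1911)⁴ − (664)⁴ = 1.33×10^13 − 1.94×10^11 = 1.31×10^13 K⁴.
Q = 5.67×10⁻⁸ × 0.425 × 1.31×10^13 = 3.17×10^5 W.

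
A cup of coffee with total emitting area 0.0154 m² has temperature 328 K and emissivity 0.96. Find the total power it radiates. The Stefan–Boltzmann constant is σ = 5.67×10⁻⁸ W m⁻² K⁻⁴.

P ≈ 9.70 W

P = εσAT⁴ = 0.96 × 5.67×10⁻⁸ × 0.0154 × (328)⁴ = 0.96 × 5.67×10⁻⁸ × 0.0154 × 1.16×10^10.
P = 9.70 W.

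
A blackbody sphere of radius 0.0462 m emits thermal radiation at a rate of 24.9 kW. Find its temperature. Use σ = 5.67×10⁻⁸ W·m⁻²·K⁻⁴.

A = 4πr² = 4π × (0.0462)² = 0.0268 m².
From P = σAT⁴, T = (P / σA)^(1/4) = (24900 / (5.67×10⁻⁸ × 0.0268))^(1/4).
T = (1.64×10^13)^(1/4) = 2010 K.

T ≈ 2010 K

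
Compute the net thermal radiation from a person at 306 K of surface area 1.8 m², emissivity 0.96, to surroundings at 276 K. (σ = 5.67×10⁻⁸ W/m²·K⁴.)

Q ≈ 290 W

Q = εσA(T⁴ − T_s⁴). T⁴ − T_s⁴ = (306)⁴ − (276)⁴ = 8.77×10^9 − 5.80×10^9 = 2.96×10^9 K⁴.
Q = 0.96 × 5.67×10⁻⁸ × 1.80 × 2.96×10^9 = 290 W.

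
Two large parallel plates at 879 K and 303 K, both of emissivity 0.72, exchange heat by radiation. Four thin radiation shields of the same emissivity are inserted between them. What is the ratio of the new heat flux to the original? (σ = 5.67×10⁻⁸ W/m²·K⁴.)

With N identical shields there are N+1 = 5 gaps in series, each with the same radiative resistance, so the flux falls to 1/(N+1) of its unshielded value.

ratio ≈ 0.200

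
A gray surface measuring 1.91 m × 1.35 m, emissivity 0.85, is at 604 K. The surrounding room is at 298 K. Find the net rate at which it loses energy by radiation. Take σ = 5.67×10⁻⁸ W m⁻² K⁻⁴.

Q ≈ 15600 W

A = 1.91 × 1.35 = 2.58 m².
Q = εσA(T⁴ − T_s⁴). T⁴ − T_s⁴ = (604)⁴ − (298)⁴ = 1.33×10^11 − 7.89×10^9 = 1.25×10^11 K⁴.
Q = 0.85 × 5.67×10⁻⁸ × 2.58 × 1.25×10^11 = 15600 W.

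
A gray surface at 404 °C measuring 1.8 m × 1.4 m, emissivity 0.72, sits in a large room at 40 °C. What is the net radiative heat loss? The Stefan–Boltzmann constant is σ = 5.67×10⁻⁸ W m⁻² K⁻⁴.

Q ≈ 20600 W

A = 1.8 × 1.4 = 2.52 m².
Convert: 404 °C = 677 K; 40 °C = 313 K.
Q = εσA(T⁴ − T_s⁴). T⁴ − T_s⁴ = (677)⁴ − (313)⁴ = 2.10×10^11 − 9.60×10^9 = 2.00×10^11 K⁴.
Q = 0.72 × 5.67×10⁻⁸ × 2.52 × 2.00×10^11 = 20600 W.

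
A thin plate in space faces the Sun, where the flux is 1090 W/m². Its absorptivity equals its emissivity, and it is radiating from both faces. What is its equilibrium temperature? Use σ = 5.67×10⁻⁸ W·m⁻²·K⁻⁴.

T ≈ 313 K

Absorbed flux αS = emitted flux 2εσT⁴ per unit area; with α = ε this gives T = (S/2σ)^(1/4).
T = (1090 / (2 × 5.67×10⁻⁸))^(1/4) = (9.61×10^9)^(1/4).
T = 313 K.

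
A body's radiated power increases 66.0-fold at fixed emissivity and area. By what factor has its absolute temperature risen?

factor ≈ 2.85

P ∝ T⁴ ⇒ T ∝ P^(1/4), so T scales by (66.0)^(1/4) = 2.85.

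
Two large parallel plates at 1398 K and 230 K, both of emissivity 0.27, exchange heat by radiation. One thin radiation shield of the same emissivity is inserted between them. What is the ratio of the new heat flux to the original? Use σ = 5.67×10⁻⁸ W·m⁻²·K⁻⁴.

With N identical shields there are N+1 = 2 gaps in series, each with the same radiative resistance, so the flux falls to 1/(N+1) of its unshielded value.

ratio ≈ 0.500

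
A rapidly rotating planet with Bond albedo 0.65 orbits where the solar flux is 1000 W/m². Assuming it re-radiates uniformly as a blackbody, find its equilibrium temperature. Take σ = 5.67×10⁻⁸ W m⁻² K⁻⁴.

T ≈ 198 K

Power absorbed = (1−a)S·πR²; power emitted = 4πR²σT⁴. Equating and cancelling πR²:
T = ((1−a)S / 4σ)^(1/4) = (350 / (4 × 5.67×10⁻⁸))^(1/4) = (1.54×10^9)^(1/4).
T = 198 K.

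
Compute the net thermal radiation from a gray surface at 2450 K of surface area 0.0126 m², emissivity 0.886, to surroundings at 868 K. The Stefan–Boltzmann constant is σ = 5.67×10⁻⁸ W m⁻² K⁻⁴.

Q = εσA(T⁴ − T_s⁴). T⁴ − T_s⁴ = (2450)⁴ − (868)⁴ = 3.60×10^13 − 5.68×10^11 = 3.55×10^13 K⁴.
Q = 0.886 × 5.67×10⁻⁸ × 0.0126 × 3.55×10^13 = 22400 W.

Q ≈ 22400 W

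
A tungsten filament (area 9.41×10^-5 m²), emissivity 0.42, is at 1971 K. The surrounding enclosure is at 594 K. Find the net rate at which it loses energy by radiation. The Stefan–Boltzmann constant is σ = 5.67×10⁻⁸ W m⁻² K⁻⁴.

Q = εσA(T⁴ − T_s⁴). T⁴ − T_s⁴ = (1971)⁴ − (594)⁴ = 1.51×10^13 − 1.24×10^11 = 1.50×10^13 K⁴.
Q = 0.42 × 5.67×10⁻⁸ × 9.41×10^-5 × 1.50×10^13 = 33.5 W.

Q ≈ 33.5 W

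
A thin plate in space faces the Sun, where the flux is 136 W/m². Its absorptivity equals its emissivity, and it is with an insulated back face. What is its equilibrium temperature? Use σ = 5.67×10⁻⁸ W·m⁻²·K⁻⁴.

Absorbed flux αS = emitted flux εσT⁴ (one radiating face); with α = ε, T = (S/σ)^(1/4).
T = (136 / 5.67×10⁻⁸)^(1/4) = (2.40×10^9)^(1/4).
T = 221 K.

T ≈ 221 K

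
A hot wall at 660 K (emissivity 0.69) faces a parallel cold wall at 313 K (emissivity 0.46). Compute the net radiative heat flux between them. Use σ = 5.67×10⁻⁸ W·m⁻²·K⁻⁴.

For two large parallel gray plates, q = σ(T₁⁴ − T₂⁴) / (1/ε₁ + 1/ε₂ − 1).
1/ε₁ + 1/ε₂ − 1 = 1/0.69 + 1/0.46 − 1 = 2.623.
T₁⁴ − T₂⁴ = 1.90×10^11 − 9.60×10^9 = 1.80×10^11 K⁴.
q = 5.67×10⁻⁸ × 1.80×10^11 / 2.623 = 3890 W/m².

q ≈ 3890 W/m²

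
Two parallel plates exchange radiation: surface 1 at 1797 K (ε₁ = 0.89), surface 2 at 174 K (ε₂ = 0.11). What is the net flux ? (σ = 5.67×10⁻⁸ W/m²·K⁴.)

For two large parallel gray plates, q = σ(T₁⁴ − T₂⁴) / (1/ε₁ + 1/ε₂ − 1).
1/ε₁ + 1/ε₂ − 1 = 1/0.89 + 1/0.11 − 1 = 9.215.
T₁⁴ − T₂⁴ = 1.04×10^13 − 9.17×10^8 = 1.04×10^13 K⁴.
q = 5.67×10⁻⁸ × 1.04×10^13 / 9.215 = 64200 W/m².

q ≈ 64200 W/m²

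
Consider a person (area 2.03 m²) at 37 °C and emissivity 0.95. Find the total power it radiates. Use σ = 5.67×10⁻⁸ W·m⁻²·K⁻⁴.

37 °C = 310 K.
P = εσAT⁴ = 0.95 × 5.67×10⁻⁸ × 2.03 × (310)⁴ = 0.95 × 5.67×10⁻⁸ × 2.03 × 9.24×10^9.
P = 1010 W.

P ≈ 1010 W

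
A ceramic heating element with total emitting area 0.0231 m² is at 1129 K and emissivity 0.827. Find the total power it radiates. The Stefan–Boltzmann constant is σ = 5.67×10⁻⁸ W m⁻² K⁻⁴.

P = εσAT⁴ = 0.827 × 5.67×10⁻⁸ × 0.0231 × (1129)⁴ = 0.827 × 5.67×10⁻⁸ × 0.0231 × 1.62×10^12.
P = 1760 W.

P ≈ 1760 W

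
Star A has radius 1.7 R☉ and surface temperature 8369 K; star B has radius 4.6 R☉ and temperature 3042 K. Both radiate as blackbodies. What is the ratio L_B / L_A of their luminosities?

L_B/L_A ≈ 0.128

L = 4πR²σT⁴ ∝ R²T⁴, so L_B/L_A = (4.6/1.7)² × (3042/8369)⁴ = 7.32 × 0.0175 = 0.128.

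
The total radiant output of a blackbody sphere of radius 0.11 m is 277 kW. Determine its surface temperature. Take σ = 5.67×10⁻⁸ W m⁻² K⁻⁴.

T ≈ 2380 K

A = 4πr² = 4π × (0.11)² = 0.152 m².
From P = σAT⁴, T = (P / σA)^(1/4) = (2.77×10^5 / (5.67×10⁻⁸ × 0.152))^(1/4).
T = (3.21×10^13)^(1/4) = 2380 K.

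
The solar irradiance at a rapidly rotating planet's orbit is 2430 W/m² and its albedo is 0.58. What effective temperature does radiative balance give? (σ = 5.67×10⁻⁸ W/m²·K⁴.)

Power absorbed = (1−a)S·πR²; power emitted = 4πR²σT⁴. Equating and cancelling πR²:
T = ((1−a)S / 4σ)^(1/4) = (1020 / (4 × 5.67×10⁻⁸))^(1/4) = (4.50×10^9)^(1/4).
T = 259 K.

T ≈ 259 K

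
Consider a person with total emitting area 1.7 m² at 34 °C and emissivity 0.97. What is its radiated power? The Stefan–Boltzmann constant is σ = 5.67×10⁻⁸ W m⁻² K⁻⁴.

P ≈ 831 W

34 °C = 307 K.
P = εσAT⁴ = 0.97 × 5.67×10⁻⁸ × 1.70 × (307)⁴ = 0.97 × 5.67×10⁻⁸ × 1.70 × 8.88×10^9.
P = 831 W.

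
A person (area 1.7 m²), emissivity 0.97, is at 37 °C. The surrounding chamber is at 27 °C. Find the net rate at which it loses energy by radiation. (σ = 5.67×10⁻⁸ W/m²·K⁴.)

Q ≈ 106 W

Convert: 37 °C = 310 K; 27 °C = 300 K.
Q = εσA(T⁴ − T_s⁴). T⁴ − T_s⁴ = (310)⁴ − (300)⁴ = 9.24×10^9 − 8.10×10^9 = 1.14×10^9 K⁴.
Q = 0.97 × 5.67×10⁻⁸ × 1.70 × 1.14×10^9 = 106 W.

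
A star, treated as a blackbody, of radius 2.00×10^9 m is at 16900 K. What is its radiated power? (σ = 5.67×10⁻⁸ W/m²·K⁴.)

A = 4πr² = 4π × (2.00×10^9)² = 5.03×10^19 m².
P = σAT⁴ = 5.67×10⁻⁸ × 5.03×10^19 × (16900)⁴ = 5.67×10⁻⁸ × 5.03×10^19 × 8.16×10^16.
P = 2.32×10^29 W.

P ≈ 2.32×10^29 W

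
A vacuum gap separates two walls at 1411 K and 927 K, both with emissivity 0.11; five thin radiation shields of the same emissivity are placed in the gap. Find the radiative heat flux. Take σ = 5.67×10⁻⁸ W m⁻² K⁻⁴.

Each of the 6 gaps contributes resistance (2/ε − 1) = 2/0.11 − 1 = 17.18; total = 103.1.
q = σ(T₁⁴ − T₂⁴) / 103.1 = 5.67×10⁻⁸ × 3.23×10^12 / 103.1 = 1770 W/m².

q ≈ 1770 W/m²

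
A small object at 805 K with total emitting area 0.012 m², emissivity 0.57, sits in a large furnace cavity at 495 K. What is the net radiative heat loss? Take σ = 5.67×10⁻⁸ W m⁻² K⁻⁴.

Q = εσA(T⁴ − T_s⁴). T⁴ − T_s⁴ = (805)⁴ − (495)⁴ = 4.20×10^11 − 6.00×10^10 = 3.60×10^11 K⁴.
Q = 0.57 × 5.67×10⁻⁸ × 0.0120 × 3.60×10^11 = 140 W.

Q ≈ 140 W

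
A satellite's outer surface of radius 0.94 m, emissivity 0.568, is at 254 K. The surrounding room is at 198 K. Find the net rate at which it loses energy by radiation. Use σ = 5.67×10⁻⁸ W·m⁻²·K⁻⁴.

Q ≈ 939 W

A = 4πr² = 4π × (0.94)² = 11.1 m².
Q = εσA(T⁴ − T_s⁴). T⁴ − T_s⁴ = (254)⁴ − (198)⁴ = 4.16×10^9 − 1.54×10^9 = 2.63×10^9 K⁴.
Q = 0.568 × 5.67×10⁻⁸ × 11.1 × 2.63×10^9 = 939 W.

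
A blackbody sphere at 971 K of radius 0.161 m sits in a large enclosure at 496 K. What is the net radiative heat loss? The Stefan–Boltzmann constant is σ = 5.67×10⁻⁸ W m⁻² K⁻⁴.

A = 4πr² = 4π × (0.161)² = 0.326 m².
Q = σA(T⁴ − T_s⁴). T⁴ − T_s⁴ = (971)⁴ − (496)⁴ = 8.89×10^11 − 6.05×10^10 = 8.28×10^11 K⁴.
Q = 5.67×10⁻⁸ × 0.326 × 8.28×10^11 = 15300 W.

Q ≈ 15300 W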